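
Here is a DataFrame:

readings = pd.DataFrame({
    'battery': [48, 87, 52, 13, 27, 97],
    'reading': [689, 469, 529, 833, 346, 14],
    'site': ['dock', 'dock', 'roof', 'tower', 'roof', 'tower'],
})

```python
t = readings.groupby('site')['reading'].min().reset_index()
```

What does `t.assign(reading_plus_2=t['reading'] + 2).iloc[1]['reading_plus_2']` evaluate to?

group by site, min of reading:
site
dock     469
roof     346
tower     14
Name: reading, dtype: int64
reset_index():
    site  reading
0   dock      469
1   roof      346
2  tower       14
add column reading_plus_2 = t['reading'] + 2:
    site  reading  reading_plus_2
0   dock      469             471
1   roof      346             348
2  tower       14              16
The value at position 1, column 'reading_plus_2' is 348.

348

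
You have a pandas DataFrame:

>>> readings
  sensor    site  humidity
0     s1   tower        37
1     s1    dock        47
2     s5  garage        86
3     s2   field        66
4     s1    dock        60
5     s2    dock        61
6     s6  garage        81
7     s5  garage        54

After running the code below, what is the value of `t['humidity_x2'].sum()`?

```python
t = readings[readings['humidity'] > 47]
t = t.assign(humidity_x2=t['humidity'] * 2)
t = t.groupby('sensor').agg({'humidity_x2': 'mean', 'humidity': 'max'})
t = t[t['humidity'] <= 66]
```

filter rows where humidity > 47:
  sensor    site  humidity
2     s5  garage        86
3     s2   field        66
4     s1    dock        60
5     s2    dock        61
6     s6  garage        81
7     s5  garage        54
add column humidity_x2 = t['humidity'] * 2:
  sensor    site  humidity  humidity_x2
2     s5  garage        86          172
3     s2   field        66          132
4     s1    dock        60          120
5     s2    dock        61          122
6     s6  garage        81          162
7     s5  garage        54          108
group by sensor: mean(humidity_x2), max(humidity):
        humidity_x2  humidity
sensor                       
s1            120.0        60
s2            127.0        66
s5            140.0        86
s6            162.0        81
filter rows where humidity <= 66:
        humidity_x2  humidity
sensor                       
s1            120.0        60
s2            127.0        66
Finally, sum of column 'humidity_x2' = 247.0.

247.0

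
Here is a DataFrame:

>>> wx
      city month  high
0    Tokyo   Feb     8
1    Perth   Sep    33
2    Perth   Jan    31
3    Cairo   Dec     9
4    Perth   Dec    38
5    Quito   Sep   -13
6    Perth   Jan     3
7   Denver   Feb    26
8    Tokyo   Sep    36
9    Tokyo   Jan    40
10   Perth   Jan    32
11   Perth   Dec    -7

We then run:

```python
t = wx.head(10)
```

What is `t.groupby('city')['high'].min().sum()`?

33

take first 10 rows:
     city month  high
0   Tokyo   Feb     8
1   Perth   Sep    33
2   Perth   Jan    31
3   Cairo   Dec     9
4   Perth   Dec    38
5   Quito   Sep   -13
6   Perth   Jan     3
7  Denver   Feb    26
8   Tokyo   Sep    36
9   Tokyo   Jan    40
group by city, min of high:
city
Cairo      9
Denver    26
Perth      3
Quito    -13
Tokyo      8
Name: high, dtype: int64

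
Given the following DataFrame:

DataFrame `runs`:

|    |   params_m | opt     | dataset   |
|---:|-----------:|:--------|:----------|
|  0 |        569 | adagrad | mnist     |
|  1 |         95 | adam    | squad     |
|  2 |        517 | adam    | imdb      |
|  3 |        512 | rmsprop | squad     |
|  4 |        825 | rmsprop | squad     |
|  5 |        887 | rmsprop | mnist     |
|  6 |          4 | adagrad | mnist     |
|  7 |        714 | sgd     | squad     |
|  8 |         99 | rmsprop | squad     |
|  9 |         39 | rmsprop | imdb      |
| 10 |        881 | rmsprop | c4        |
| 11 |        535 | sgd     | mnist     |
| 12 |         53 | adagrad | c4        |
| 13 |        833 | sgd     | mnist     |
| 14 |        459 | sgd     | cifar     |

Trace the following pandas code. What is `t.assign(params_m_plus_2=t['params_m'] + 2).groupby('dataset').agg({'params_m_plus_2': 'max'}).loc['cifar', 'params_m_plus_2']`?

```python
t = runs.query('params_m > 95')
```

461

filter rows where params_m > 95:
    params_m      opt dataset
0        569  adagrad   mnist
2        517     adam    imdb
3        512  rmsprop   squad
4        825  rmsprop   squad
5        887  rmsprop   mnist
7        714      sgd   squad
8         99  rmsprop   squad
10       881  rmsprop      c4
11       535      sgd   mnist
13       833      sgd   mnist
14       459      sgd   cifar
add column params_m_plus_2 = t['params_m'] + 2:
    params_m      opt dataset  params_m_plus_2
0        569  adagrad   mnist              571
2        517     adam    imdb              519
3        512  rmsprop   squad              514
4        825  rmsprop   squad              827
5        887  rmsprop   mnist              889
7        714      sgd   squad              716
8         99  rmsprop   squad              101
10       881  rmsprop      c4              883
11       535      sgd   mnist              537
13       833      sgd   mnist              835
14       459      sgd   cifar              461
group by dataset, max of params_m_plus_2:
         params_m_plus_2
dataset                 
c4                   883
cifar                461
imdb                 519
mnist                889
squad                827
Finally, value at row 'cifar', column 'params_m_plus_2' = 461.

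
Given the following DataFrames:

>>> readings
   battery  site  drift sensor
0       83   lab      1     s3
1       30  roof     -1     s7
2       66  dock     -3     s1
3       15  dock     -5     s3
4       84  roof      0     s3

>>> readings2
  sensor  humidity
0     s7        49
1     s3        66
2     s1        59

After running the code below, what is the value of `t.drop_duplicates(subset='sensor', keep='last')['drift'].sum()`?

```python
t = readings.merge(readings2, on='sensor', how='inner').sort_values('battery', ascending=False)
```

merge on 'sensor' (how='inner') → 5 rows:
   battery  site  drift sensor  humidity
0       83   lab      1     s3        66
1       30  roof     -1     s7        49
2       66  dock     -3     s1        59
3       15  dock     -5     s3        66
4       84  roof      0     s3        66
sort by battery descending:
   battery  site  drift sensor  humidity
4       84  roof      0     s3        66
0       83   lab      1     s3        66
2       66  dock     -3     s1        59
1       30  roof     -1     s7        49
3       15  dock     -5     s3        66
drop duplicate sensor (keep=last):
   battery  site  drift sensor  humidity
2       66  dock     -3     s1        59
1       30  roof     -1     s7        49
3       15  dock     -5     s3        66

-9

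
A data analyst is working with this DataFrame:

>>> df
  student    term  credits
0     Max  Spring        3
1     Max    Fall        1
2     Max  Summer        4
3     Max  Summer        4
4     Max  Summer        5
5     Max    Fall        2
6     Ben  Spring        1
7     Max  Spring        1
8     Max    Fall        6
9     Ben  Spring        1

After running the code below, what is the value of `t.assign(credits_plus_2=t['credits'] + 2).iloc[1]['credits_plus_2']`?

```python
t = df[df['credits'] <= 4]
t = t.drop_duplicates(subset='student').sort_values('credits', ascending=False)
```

3

filter rows where credits <= 4:
  student    term  credits
0     Max  Spring        3
1     Max    Fall        1
2     Max  Summer        4
3     Max  Summer        4
5     Max    Fall        2
6     Ben  Spring        1
7     Max  Spring        1
9     Ben  Spring        1
drop duplicate student (keep=first):
  student    term  credits
0     Max  Spring        3
6     Ben  Spring        1
sort by credits descending:
  student    term  credits
0     Max  Spring        3
6     Ben  Spring        1
add column credits_plus_2 = t['credits'] + 2:
  student    term  credits  credits_plus_2
0     Max  Spring        3               5
6     Ben  Spring        1               3
So iloc[1]['credits_plus_2'] = 3.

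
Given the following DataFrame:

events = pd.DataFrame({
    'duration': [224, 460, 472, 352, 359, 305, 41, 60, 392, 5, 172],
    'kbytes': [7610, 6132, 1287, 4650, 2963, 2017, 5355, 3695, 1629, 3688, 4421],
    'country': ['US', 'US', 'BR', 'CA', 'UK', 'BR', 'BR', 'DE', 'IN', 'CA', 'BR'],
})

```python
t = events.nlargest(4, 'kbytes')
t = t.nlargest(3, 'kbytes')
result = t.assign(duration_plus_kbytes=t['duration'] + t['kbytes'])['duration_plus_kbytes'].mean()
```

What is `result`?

6607.33333333

take 4 rows with largest kbytes:
   duration  kbytes country
0       224    7610      US
1       460    6132      US
6        41    5355      BR
3       352    4650      CA
take 3 rows with largest kbytes:
   duration  kbytes country
0       224    7610      US
1       460    6132      US
6        41    5355      BR
add column duration_plus_kbytes = t['duration'] + t['kbytes']:
   duration  kbytes country  duration_plus_kbytes
0       224    7610      US                  7834
1       460    6132      US                  6592
6        41    5355      BR                  5396
mean of column 'duration_plus_kbytes' → 6607.33333333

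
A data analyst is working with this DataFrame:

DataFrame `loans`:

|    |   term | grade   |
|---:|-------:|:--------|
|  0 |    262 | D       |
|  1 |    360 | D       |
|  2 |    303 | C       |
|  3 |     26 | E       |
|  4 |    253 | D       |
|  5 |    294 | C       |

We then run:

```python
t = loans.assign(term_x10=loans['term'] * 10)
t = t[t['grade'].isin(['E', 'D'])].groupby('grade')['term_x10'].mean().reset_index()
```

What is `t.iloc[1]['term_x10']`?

add column term_x10 = loans['term'] * 10:
   term grade  term_x10
0   262     D      2620
1   360     D      3600
2   303     C      3030
3    26     E       260
4   253     D      2530
5   294     C      2940
filter rows where grade in ['E', 'D']:
   term grade  term_x10
0   262     D      2620
1   360     D      3600
3    26     E       260
4   253     D      2530
group by grade, mean of term_x10:
grade
D    2916.666667
E     260.000000
Name: term_x10, dtype: float64
reset_index():
  grade     term_x10
0     D  2916.666667
1     E   260.000000

260.0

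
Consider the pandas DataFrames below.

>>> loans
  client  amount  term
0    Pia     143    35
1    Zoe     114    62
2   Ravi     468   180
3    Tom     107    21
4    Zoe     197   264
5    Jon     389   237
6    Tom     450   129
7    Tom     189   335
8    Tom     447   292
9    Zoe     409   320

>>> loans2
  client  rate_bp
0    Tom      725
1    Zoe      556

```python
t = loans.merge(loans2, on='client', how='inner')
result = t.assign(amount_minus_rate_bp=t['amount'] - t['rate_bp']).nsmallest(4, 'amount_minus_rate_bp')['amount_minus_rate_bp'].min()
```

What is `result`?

-618

merge on 'client' (how='inner') → 7 rows:
  client  amount  term  rate_bp
0    Zoe     114    62      556
1    Tom     107    21      725
2    Zoe     197   264      556
3    Tom     450   129      725
4    Tom     189   335      725
5    Tom     447   292      725
6    Zoe     409   320      556
add column amount_minus_rate_bp = t['amount'] - t['rate_bp']:
  client  amount  term  rate_bp  amount_minus_rate_bp
0    Zoe     114    62      556                  -442
1    Tom     107    21      725                  -618
2    Zoe     197   264      556                  -359
3    Tom     450   129      725                  -275
4    Tom     189   335      725                  -536
5    Tom     447   292      725                  -278
6    Zoe     409   320      556                  -147
take 4 rows with smallest amount_minus_rate_bp:
  client  amount  term  rate_bp  amount_minus_rate_bp
1    Tom     107    21      725                  -618
4    Tom     189   335      725                  -536
0    Zoe     114    62      556                  -442
2    Zoe     197   264      556                  -359
Taking the min of column 'amount_minus_rate_bp' gives -618.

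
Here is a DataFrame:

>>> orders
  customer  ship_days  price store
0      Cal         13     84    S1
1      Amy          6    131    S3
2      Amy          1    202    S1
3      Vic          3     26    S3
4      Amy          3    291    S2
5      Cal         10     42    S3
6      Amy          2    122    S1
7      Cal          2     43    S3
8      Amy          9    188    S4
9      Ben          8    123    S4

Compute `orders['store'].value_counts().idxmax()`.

S3

value_counts of store:
store
S3    4
S1    3
S4    2
S2    1
Name: count, dtype: int64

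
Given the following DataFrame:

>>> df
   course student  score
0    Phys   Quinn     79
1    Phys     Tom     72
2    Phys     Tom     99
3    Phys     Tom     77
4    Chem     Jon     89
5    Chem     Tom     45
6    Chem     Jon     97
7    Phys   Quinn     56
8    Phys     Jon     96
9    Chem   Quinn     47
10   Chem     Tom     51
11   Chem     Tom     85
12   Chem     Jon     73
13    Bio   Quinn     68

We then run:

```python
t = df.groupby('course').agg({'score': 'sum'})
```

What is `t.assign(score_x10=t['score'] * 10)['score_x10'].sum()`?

group by course, sum of score:
        score
course       
Bio        68
Chem      487
Phys      479
add column score_x10 = t['score'] * 10:
        score  score_x10
course                  
Bio        68        680
Chem      487       4870
Phys      479       4790
Finally, sum of column 'score_x10' = 10340.

10340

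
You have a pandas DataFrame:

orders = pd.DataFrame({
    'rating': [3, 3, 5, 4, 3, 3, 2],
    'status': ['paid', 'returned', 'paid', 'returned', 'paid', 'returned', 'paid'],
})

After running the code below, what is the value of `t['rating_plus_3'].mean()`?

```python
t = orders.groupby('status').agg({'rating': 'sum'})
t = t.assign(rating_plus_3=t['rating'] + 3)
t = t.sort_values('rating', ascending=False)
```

group by status, sum of rating:
          rating
status          
paid          13
returned      10
add column rating_plus_3 = t['rating'] + 3:
          rating  rating_plus_3
status                         
paid          13             16
returned      10             13
sort by rating descending:
          rating  rating_plus_3
status                         
paid          13             16
returned      10             13
Finally, mean of column 'rating_plus_3' = 14.5.

14.5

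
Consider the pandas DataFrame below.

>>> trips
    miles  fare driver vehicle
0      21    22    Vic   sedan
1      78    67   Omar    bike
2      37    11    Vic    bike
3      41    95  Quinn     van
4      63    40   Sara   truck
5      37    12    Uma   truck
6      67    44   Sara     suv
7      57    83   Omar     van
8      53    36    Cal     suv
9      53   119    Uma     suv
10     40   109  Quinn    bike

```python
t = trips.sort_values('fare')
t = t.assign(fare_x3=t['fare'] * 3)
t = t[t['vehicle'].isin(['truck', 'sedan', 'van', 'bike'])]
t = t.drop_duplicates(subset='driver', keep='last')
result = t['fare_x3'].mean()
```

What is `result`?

sort by fare:
    miles  fare driver vehicle
2      37    11    Vic    bike
5      37    12    Uma   truck
0      21    22    Vic   sedan
8      53    36    Cal     suv
4      63    40   Sara   truck
6      67    44   Sara     suv
1      78    67   Omar    bike
7      57    83   Omar     van
3      41    95  Quinn     van
10     40   109  Quinn    bike
9      53   119    Uma     suv
add column fare_x3 = t['fare'] * 3:
    miles  fare driver vehicle  fare_x3
2      37    11    Vic    bike       33
5      37    12    Uma   truck       36
0      21    22    Vic   sedan       66
8      53    36    Cal     suv      108
4      63    40   Sara   truck      120
6      67    44   Sara     suv      132
1      78    67   Omar    bike      201
7      57    83   Omar     van      249
3      41    95  Quinn     van      285
10     40   109  Quinn    bike      327
9      53   119    Uma     suv      357
filter rows where vehicle in ['truck', 'sedan', 'van', 'bike']:
    miles  fare driver vehicle  fare_x3
2      37    11    Vic    bike       33
5      37    12    Uma   truck       36
0      21    22    Vic   sedan       66
4      63    40   Sara   truck      120
1      78    67   Omar    bike      201
7      57    83   Omar     van      249
3      41    95  Quinn     van      285
10     40   109  Quinn    bike      327
drop duplicate driver (keep=last):
    miles  fare driver vehicle  fare_x3
5      37    12    Uma   truck       36
0      21    22    Vic   sedan       66
4      63    40   Sara   truck      120
7      57    83   Omar     van      249
10     40   109  Quinn    bike      327
Then the mean of column 'fare_x3': 159.6

159.6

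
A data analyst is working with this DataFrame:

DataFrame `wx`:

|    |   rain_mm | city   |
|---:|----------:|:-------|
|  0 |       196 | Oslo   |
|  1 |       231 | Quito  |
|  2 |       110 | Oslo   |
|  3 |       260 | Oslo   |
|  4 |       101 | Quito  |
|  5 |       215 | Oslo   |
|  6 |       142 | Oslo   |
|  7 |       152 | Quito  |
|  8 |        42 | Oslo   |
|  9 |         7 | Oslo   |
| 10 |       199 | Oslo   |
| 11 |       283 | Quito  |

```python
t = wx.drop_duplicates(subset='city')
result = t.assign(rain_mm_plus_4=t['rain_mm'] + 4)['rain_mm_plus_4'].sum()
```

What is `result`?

drop duplicate city (keep=first):
   rain_mm   city
0      196   Oslo
1      231  Quito
add column rain_mm_plus_4 = t['rain_mm'] + 4:
   rain_mm   city  rain_mm_plus_4
0      196   Oslo             200
1      231  Quito             235
Then the sum of column 'rain_mm_plus_4': 435

435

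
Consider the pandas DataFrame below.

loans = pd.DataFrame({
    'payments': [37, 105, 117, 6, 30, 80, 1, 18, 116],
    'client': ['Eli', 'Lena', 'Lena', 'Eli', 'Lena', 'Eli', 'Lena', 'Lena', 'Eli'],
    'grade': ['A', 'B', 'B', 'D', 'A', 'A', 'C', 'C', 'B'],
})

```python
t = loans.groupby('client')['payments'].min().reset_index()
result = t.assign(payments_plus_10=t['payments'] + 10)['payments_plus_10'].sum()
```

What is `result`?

27

group by client, min of payments:
client
Eli     6
Lena    1
Name: payments, dtype: int64
reset_index():
  client  payments
0    Eli         6
1   Lena         1
add column payments_plus_10 = t['payments'] + 10:
  client  payments  payments_plus_10
0    Eli         6                16
1   Lena         1                11
sum of column 'payments_plus_10' → 27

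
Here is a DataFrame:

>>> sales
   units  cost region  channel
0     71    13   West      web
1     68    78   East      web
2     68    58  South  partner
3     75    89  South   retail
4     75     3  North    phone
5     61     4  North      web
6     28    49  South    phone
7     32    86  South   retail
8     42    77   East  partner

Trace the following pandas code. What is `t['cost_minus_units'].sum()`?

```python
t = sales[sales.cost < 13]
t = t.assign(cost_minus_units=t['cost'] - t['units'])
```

-129

filter rows where cost < 13:
   units  cost region channel
4     75     3  North   phone
5     61     4  North     web
add column cost_minus_units = t['cost'] - t['units']:
   units  cost region channel  cost_minus_units
4     75     3  North   phone               -72
5     61     4  North     web               -57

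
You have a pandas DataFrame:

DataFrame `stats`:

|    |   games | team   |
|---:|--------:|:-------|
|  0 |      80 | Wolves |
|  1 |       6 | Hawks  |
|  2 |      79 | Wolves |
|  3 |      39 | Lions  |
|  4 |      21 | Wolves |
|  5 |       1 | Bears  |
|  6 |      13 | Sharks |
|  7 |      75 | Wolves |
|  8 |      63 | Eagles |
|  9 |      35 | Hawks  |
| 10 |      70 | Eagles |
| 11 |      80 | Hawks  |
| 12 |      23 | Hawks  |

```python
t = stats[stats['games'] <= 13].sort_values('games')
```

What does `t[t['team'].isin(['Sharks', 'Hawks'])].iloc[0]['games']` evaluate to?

filter rows where games <= 13:
   games    team
1      6   Hawks
5      1   Bears
6     13  Sharks
sort by games:
   games    team
5      1   Bears
1      6   Hawks
6     13  Sharks
filter rows where team in ['Sharks', 'Hawks']:
   games    team
1      6   Hawks
6     13  Sharks
The value at position 0, column 'games' is 6.

6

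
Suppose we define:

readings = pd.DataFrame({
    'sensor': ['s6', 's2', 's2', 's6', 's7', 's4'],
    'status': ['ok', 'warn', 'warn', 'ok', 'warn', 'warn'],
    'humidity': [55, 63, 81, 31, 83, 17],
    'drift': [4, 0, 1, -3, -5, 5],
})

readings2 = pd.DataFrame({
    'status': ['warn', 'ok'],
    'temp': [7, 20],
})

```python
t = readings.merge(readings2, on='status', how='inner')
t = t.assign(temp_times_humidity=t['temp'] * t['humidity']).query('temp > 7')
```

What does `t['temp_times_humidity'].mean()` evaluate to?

860.0

merge on 'status' (how='inner') → 6 rows:
  sensor status  humidity  drift  temp
0     s6     ok        55      4    20
1     s2   warn        63      0     7
2     s2   warn        81      1     7
3     s6     ok        31     -3    20
4     s7   warn        83     -5     7
5     s4   warn        17      5     7
add column temp_times_humidity = t['temp'] * t['humidity']:
  sensor status  humidity  drift  temp  temp_times_humidity
0     s6     ok        55      4    20                 1100
1     s2   warn        63      0     7                  441
2     s2   warn        81      1     7                  567
3     s6     ok        31     -3    20                  620
4     s7   warn        83     -5     7                  581
5     s4   warn        17      5     7                  119
filter rows where temp > 7:
  sensor status  humidity  drift  temp  temp_times_humidity
0     s6     ok        55      4    20                 1100
3     s6     ok        31     -3    20                  620
Taking the mean of column 'temp_times_humidity' gives 860.0.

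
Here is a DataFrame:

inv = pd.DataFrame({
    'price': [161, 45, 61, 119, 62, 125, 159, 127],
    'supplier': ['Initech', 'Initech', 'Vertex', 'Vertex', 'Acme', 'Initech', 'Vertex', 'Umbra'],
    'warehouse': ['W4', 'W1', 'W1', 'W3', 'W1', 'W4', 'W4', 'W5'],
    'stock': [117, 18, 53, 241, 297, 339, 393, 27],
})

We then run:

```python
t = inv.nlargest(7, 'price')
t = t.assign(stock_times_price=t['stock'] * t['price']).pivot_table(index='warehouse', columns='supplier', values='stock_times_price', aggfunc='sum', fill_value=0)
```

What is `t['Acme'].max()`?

18414

take 7 rows with largest price:
   price supplier warehouse  stock
0    161  Initech        W4    117
6    159   Vertex        W4    393
7    127    Umbra        W5     27
5    125  Initech        W4    339
3    119   Vertex        W3    241
4     62     Acme        W1    297
2     61   Vertex        W1     53
add column stock_times_price = t['stock'] * t['price']:
   price supplier warehouse  stock  stock_times_price
0    161  Initech        W4    117              18837
6    159   Vertex        W4    393              62487
7    127    Umbra        W5     27               3429
5    125  Initech        W4    339              42375
3    119   Vertex        W3    241              28679
4     62     Acme        W1    297              18414
2     61   Vertex        W1     53               3233
pivot: rows=warehouse, cols=supplier, sum(stock_times_price):
supplier    Acme  Initech  Umbra  Vertex
warehouse                               
W1         18414        0      0    3233
W3             0        0      0   28679
W4             0    61212      0   62487
W5             0        0   3429       0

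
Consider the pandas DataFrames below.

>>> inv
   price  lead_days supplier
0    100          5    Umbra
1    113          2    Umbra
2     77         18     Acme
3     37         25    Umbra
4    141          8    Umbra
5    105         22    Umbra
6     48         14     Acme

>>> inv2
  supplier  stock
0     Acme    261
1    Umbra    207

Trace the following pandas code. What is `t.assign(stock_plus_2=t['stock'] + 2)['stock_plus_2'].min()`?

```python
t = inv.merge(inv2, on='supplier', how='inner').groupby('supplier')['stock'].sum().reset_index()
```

524

merge on 'supplier' (how='inner') → 7 rows:
   price  lead_days supplier  stock
0    100          5    Umbra    207
1    113          2    Umbra    207
2     77         18     Acme    261
3     37         25    Umbra    207
4    141          8    Umbra    207
5    105         22    Umbra    207
6     48         14     Acme    261
group by supplier, sum of stock:
supplier
Acme      522
Umbra    1035
Name: stock, dtype: int64
reset_index():
  supplier  stock
0     Acme    522
1    Umbra   1035
add column stock_plus_2 = t['stock'] + 2:
  supplier  stock  stock_plus_2
0     Acme    522           524
1    Umbra   1035          1037
The min of column 'stock_plus_2' is 524.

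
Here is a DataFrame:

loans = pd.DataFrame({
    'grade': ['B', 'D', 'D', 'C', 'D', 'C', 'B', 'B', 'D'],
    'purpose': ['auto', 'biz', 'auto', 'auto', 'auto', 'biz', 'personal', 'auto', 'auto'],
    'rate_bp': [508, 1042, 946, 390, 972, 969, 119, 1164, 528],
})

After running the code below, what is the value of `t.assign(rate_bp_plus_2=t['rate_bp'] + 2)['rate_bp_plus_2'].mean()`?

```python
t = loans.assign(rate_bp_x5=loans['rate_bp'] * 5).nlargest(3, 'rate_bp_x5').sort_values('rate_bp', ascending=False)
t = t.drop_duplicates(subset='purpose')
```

add column rate_bp_x5 = loans['rate_bp'] * 5:
  grade   purpose  rate_bp  rate_bp_x5
0     B      auto      508        2540
1     D       biz     1042        5210
2     D      auto      946        4730
3     C      auto      390        1950
4     D      auto      972        4860
5     C       biz      969        4845
6     B  personal      119         595
7     B      auto     1164        5820
8     D      auto      528        2640
take 3 rows with largest rate_bp_x5:
  grade purpose  rate_bp  rate_bp_x5
7     B    auto     1164        5820
1     D     biz     1042        5210
4     D    auto      972        4860
sort by rate_bp descending:
  grade purpose  rate_bp  rate_bp_x5
7     B    auto     1164        5820
1     D     biz     1042        5210
4     D    auto      972        4860
drop duplicate purpose (keep=first):
  grade purpose  rate_bp  rate_bp_x5
7     B    auto     1164        5820
1     D     biz     1042        5210
add column rate_bp_plus_2 = t['rate_bp'] + 2:
  grade purpose  rate_bp  rate_bp_x5  rate_bp_plus_2
7     B    auto     1164        5820            1166
1     D     biz     1042        5210            1044
Taking the mean of column 'rate_bp_plus_2' gives 1105.0.

1105.0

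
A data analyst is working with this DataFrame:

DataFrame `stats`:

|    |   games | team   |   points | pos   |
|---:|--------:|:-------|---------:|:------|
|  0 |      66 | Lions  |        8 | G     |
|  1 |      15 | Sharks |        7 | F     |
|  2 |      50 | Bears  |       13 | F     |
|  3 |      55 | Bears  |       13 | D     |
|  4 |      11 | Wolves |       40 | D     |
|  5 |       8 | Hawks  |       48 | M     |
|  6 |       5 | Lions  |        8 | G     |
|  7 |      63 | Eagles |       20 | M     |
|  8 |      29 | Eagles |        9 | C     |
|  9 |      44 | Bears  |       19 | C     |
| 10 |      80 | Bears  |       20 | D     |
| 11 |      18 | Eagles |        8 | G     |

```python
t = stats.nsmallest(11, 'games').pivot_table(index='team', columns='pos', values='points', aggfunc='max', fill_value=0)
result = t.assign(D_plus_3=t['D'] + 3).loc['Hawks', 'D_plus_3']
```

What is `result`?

take 11 rows with smallest games:
    games    team  points pos
6       5   Lions       8   G
5       8   Hawks      48   M
4      11  Wolves      40   D
1      15  Sharks       7   F
11     18  Eagles       8   G
8      29  Eagles       9   C
9      44   Bears      19   C
2      50   Bears      13   F
3      55   Bears      13   D
7      63  Eagles      20   M
0      66   Lions       8   G
pivot: rows=team, cols=pos, max(points):
pos      C   D   F  G   M
team                     
Bears   19  13  13  0   0
Eagles   9   0   0  8  20
Hawks    0   0   0  0  48
Lions    0   0   0  8   0
Sharks   0   0   7  0   0
Wolves   0  40   0  0   0
add column D_plus_3 = t['D'] + 3:
pos      C   D   F  G   M  D_plus_3
team                               
Bears   19  13  13  0   0        16
Eagles   9   0   0  8  20         3
Hawks    0   0   0  0  48         3
Lions    0   0   0  8   0         3
Sharks   0   0   7  0   0         3
Wolves   0  40   0  0   0        43
Taking the value at row 'Hawks', column 'D_plus_3' gives 3.

3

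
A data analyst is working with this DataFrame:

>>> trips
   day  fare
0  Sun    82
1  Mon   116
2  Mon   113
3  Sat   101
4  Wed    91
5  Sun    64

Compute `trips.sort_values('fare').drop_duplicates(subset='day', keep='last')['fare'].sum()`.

sort by fare:
   day  fare
5  Sun    64
0  Sun    82
4  Wed    91
3  Sat   101
2  Mon   113
1  Mon   116
drop duplicate day (keep=last):
   day  fare
0  Sun    82
4  Wed    91
3  Sat   101
1  Mon   116

390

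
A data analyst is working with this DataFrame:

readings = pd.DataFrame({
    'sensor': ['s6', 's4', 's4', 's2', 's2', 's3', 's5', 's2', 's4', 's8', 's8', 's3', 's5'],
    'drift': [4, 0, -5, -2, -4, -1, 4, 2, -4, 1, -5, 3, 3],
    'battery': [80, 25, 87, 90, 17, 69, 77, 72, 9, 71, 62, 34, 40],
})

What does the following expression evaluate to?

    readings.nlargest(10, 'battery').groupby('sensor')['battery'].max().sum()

take 10 rows with largest battery:
   sensor  drift  battery
3      s2     -2       90
2      s4     -5       87
0      s6      4       80
6      s5      4       77
7      s2      2       72
9      s8      1       71
5      s3     -1       69
10     s8     -5       62
12     s5      3       40
11     s3      3       34
group by sensor, max of battery:
sensor
s2    90
s3    69
s4    87
s5    77
s6    80
s8    71
Name: battery, dtype: int64

474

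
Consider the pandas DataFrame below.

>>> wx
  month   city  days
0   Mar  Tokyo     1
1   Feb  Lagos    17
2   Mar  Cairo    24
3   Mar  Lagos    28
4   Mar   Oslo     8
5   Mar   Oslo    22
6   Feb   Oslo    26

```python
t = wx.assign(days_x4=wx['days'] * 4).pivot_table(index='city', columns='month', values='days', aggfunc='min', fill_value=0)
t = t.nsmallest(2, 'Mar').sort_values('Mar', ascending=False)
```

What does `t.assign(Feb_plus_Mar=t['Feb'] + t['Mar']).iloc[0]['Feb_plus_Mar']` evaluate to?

34

add column days_x4 = wx['days'] * 4:
  month   city  days  days_x4
0   Mar  Tokyo     1        4
1   Feb  Lagos    17       68
2   Mar  Cairo    24       96
3   Mar  Lagos    28      112
4   Mar   Oslo     8       32
5   Mar   Oslo    22       88
6   Feb   Oslo    26      104
pivot: rows=city, cols=month, min(days):
month  Feb  Mar
city           
Cairo    0   24
Lagos   17   28
Oslo    26    8
Tokyo    0    1
take 2 rows with smallest Mar:
month  Feb  Mar
city           
Tokyo    0    1
Oslo    26    8
sort by Mar descending:
month  Feb  Mar
city           
Oslo    26    8
Tokyo    0    1
add column Feb_plus_Mar = t['Feb'] + t['Mar']:
month  Feb  Mar  Feb_plus_Mar
city                         
Oslo    26    8            34
Tokyo    0    1             1
Reading off the value at position 0, column 'Feb_plus_Mar', we get 34.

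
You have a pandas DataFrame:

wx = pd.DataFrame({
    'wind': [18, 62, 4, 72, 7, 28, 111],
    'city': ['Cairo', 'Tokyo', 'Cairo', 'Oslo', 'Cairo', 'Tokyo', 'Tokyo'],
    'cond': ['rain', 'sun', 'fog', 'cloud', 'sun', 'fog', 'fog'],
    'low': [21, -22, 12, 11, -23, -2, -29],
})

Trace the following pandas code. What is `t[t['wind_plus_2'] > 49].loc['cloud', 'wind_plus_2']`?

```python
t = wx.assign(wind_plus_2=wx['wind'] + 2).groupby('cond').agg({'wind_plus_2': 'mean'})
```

74.0

add column wind_plus_2 = wx['wind'] + 2:
   wind   city   cond  low  wind_plus_2
0    18  Cairo   rain   21           20
1    62  Tokyo    sun  -22           64
2     4  Cairo    fog   12            6
3    72   Oslo  cloud   11           74
4     7  Cairo    sun  -23            9
5    28  Tokyo    fog   -2           30
6   111  Tokyo    fog  -29          113
group by cond, mean of wind_plus_2:
       wind_plus_2
cond              
cloud    74.000000
fog      49.666667
rain     20.000000
sun      36.500000
filter rows where wind_plus_2 > 49:
       wind_plus_2
cond              
cloud    74.000000
fog      49.666667
Then the value at row 'cloud', column 'wind_plus_2': 74.0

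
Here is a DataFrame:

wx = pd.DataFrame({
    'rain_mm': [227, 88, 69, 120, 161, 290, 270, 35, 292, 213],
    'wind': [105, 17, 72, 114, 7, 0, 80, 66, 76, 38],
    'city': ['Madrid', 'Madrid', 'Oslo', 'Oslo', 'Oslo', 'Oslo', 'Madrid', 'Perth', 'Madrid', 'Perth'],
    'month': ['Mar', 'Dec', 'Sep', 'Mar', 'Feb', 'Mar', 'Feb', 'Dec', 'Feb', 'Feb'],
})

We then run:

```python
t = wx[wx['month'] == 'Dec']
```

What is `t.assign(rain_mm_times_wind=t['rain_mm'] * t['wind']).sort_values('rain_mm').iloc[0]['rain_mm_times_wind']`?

2310

filter rows where month == 'Dec':
   rain_mm  wind    city month
1       88    17  Madrid   Dec
7       35    66   Perth   Dec
add column rain_mm_times_wind = t['rain_mm'] * t['wind']:
   rain_mm  wind    city month  rain_mm_times_wind
1       88    17  Madrid   Dec                1496
7       35    66   Perth   Dec                2310
sort by rain_mm:
   rain_mm  wind    city month  rain_mm_times_wind
7       35    66   Perth   Dec                2310
1       88    17  Madrid   Dec                1496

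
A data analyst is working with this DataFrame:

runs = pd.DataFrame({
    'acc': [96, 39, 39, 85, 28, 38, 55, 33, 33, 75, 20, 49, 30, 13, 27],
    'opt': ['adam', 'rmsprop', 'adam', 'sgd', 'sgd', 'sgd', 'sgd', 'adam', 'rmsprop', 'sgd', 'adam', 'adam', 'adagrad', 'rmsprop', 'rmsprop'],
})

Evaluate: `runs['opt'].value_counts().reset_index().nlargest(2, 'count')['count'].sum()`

10

value_counts of opt:
opt
adam       5
sgd        5
rmsprop    4
adagrad    1
Name: count, dtype: int64
reset_index():
       opt  count
0     adam      5
1      sgd      5
2  rmsprop      4
3  adagrad      1
take 2 rows with largest count:
    opt  count
0  adam      5
1   sgd      5
Then the sum of column 'count': 10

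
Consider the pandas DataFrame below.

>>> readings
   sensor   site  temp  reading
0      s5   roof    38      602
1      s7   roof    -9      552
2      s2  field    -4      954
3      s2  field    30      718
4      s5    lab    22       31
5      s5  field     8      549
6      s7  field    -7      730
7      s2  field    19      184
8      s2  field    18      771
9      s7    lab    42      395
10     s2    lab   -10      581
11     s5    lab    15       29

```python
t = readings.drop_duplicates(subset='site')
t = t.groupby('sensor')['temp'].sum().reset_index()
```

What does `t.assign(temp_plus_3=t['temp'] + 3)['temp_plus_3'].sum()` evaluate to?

drop duplicate site (keep=first):
  sensor   site  temp  reading
0     s5   roof    38      602
2     s2  field    -4      954
4     s5    lab    22       31
group by sensor, sum of temp:
sensor
s2    -4
s5    60
Name: temp, dtype: int64
reset_index():
  sensor  temp
0     s2    -4
1     s5    60
add column temp_plus_3 = t['temp'] + 3:
  sensor  temp  temp_plus_3
0     s2    -4           -1
1     s5    60           63

62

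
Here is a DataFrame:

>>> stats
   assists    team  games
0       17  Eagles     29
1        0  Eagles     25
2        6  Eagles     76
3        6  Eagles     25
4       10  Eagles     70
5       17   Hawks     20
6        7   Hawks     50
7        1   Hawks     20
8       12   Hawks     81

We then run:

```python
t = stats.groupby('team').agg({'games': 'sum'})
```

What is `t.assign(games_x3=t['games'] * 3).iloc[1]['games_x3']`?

group by team, sum of games:
        games
team         
Eagles    225
Hawks     171
add column games_x3 = t['games'] * 3:
        games  games_x3
team                   
Eagles    225       675
Hawks     171       513
So iloc[1]['games_x3'] = 513.

513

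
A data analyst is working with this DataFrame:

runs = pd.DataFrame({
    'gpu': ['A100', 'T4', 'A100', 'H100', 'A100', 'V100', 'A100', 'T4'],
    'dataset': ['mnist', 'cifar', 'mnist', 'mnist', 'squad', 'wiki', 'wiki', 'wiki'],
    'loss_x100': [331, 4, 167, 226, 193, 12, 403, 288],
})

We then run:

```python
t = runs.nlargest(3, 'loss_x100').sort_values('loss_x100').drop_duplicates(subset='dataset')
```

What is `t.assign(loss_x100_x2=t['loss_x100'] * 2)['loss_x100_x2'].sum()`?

take 3 rows with largest loss_x100:
    gpu dataset  loss_x100
6  A100    wiki        403
0  A100   mnist        331
7    T4    wiki        288
sort by loss_x100:
    gpu dataset  loss_x100
7    T4    wiki        288
0  A100   mnist        331
6  A100    wiki        403
drop duplicate dataset (keep=first):
    gpu dataset  loss_x100
7    T4    wiki        288
0  A100   mnist        331
add column loss_x100_x2 = t['loss_x100'] * 2:
    gpu dataset  loss_x100  loss_x100_x2
7    T4    wiki        288           576
0  A100   mnist        331           662
The sum of column 'loss_x100_x2' is 1238.

1238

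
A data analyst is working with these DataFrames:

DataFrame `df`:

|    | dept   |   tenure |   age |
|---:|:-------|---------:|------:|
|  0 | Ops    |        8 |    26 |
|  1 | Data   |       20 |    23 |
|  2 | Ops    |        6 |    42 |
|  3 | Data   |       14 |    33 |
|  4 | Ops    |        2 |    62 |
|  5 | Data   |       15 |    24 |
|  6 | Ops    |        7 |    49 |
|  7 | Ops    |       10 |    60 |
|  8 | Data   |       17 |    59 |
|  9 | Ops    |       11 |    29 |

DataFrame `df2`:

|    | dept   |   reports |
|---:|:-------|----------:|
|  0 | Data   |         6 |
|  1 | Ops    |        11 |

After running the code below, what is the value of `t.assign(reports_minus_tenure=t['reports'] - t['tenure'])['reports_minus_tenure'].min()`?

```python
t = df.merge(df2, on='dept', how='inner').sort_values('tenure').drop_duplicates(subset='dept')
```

merge on 'dept' (how='inner') → 10 rows:
   dept  tenure  age  reports
0   Ops       8   26       11
1  Data      20   23        6
2   Ops       6   42       11
3  Data      14   33        6
4   Ops       2   62       11
5  Data      15   24        6
6   Ops       7   49       11
7   Ops      10   60       11
8  Data      17   59        6
9   Ops      11   29       11
sort by tenure:
   dept  tenure  age  reports
4   Ops       2   62       11
2   Ops       6   42       11
6   Ops       7   49       11
0   Ops       8   26       11
7   Ops      10   60       11
9   Ops      11   29       11
3  Data      14   33        6
5  Data      15   24        6
8  Data      17   59        6
1  Data      20   23        6
drop duplicate dept (keep=first):
   dept  tenure  age  reports
4   Ops       2   62       11
3  Data      14   33        6
add column reports_minus_tenure = t['reports'] - t['tenure']:
   dept  tenure  age  reports  reports_minus_tenure
4   Ops       2   62       11                     9
3  Data      14   33        6                    -8

-8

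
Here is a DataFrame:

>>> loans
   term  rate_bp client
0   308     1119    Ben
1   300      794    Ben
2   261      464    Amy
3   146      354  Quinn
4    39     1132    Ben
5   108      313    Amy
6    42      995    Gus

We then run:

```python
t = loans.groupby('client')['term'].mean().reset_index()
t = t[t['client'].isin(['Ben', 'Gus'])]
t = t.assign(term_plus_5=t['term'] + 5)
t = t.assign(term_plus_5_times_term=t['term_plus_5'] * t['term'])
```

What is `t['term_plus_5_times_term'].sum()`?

49564.4444444

group by client, mean of term:
client
Amy      184.500000
Ben      215.666667
Gus       42.000000
Quinn    146.000000
Name: term, dtype: float64
reset_index():
  client        term
0    Amy  184.500000
1    Ben  215.666667
2    Gus   42.000000
3  Quinn  146.000000
filter rows where client in ['Ben', 'Gus']:
  client        term
1    Ben  215.666667
2    Gus   42.000000
add column term_plus_5 = t['term'] + 5:
  client        term  term_plus_5
1    Ben  215.666667   220.666667
2    Gus   42.000000    47.000000
add column term_plus_5_times_term = t['term_plus_5'] * t['term']:
  client        term  term_plus_5  term_plus_5_times_term
1    Ben  215.666667   220.666667            47590.444444
2    Gus   42.000000    47.000000             1974.000000
sum of column 'term_plus_5_times_term' → 49564.4444444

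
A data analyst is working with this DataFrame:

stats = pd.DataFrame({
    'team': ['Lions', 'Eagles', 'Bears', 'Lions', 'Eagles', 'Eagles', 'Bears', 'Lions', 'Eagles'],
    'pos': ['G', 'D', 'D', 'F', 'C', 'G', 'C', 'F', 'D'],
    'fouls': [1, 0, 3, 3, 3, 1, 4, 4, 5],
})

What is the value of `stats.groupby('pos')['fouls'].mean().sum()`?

10.6666666667

group by pos, mean of fouls:
pos
C    3.500000
D    2.666667
F    3.500000
G    1.000000
Name: fouls, dtype: float64
Finally, sum of the resulting series = 10.6666666667.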